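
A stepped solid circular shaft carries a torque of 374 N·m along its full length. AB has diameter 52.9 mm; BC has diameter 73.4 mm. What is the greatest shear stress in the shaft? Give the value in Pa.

1.29e7 Pa

Under the same torque, τ_max = 16T/(πd³) is largest where d is smallest — segment AB (d = 52.9 mm).
τ_max = 16·374.0/(π·(0.0529)³) = 1.287×10^7 Pa.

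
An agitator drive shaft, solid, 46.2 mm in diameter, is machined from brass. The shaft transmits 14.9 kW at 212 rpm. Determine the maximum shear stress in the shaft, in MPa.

34.7 MPa

ω = 2π·212/60 = 22.20 rad/s, so T = P/ω = 14.9×10³ / 22.20 = 671.2 N·m.
J = πd⁴/32 = π(0.0462)⁴/32 = 4.473×10^-7 m⁴.
τ_max = T·r/J = 671.2 × 0.0231 / 4.473×10^-7 = 3.466×10^7 Pa.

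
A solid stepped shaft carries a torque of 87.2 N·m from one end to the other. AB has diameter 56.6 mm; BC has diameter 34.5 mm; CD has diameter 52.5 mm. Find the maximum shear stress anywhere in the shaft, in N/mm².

Under the same torque, τ_max = 16T/(πd³) is largest where d is smallest — segment BC (d = 34.5 mm).
τ_max = 16·87.20/(π·(0.0345)³) = 1.082×10^7 Pa.

10.8 N/mm²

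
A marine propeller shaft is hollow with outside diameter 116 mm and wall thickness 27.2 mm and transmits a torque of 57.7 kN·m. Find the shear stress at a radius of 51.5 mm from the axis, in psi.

26300 psi

J = π(d_o⁴ − d_i⁴)/32 = π(0.116⁴ − 0.0616⁴)/32 = 1.636×10^-5 m⁴.
Shear stress varies linearly with radius: τ = T·r/J = 57700 × 0.0515 / 1.636×10^-5 = 1.816×10^8 Pa.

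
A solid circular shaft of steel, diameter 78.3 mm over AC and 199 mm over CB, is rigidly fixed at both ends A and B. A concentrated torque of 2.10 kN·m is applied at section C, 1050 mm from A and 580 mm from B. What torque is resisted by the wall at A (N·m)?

27.4 N·m

Compatibility: T_A·a/J_AC = T_B·b/J_CB with T_A + T_B = T₀.
J_AC = 3.69×10^-6 m⁴, J_CB = 1.54×10^-4 m⁴, so T_A = T₀·(J_AC/a)/((J_AC/a)+(J_CB/b)) = 27.44 N·m, T_B = 2073 N·m.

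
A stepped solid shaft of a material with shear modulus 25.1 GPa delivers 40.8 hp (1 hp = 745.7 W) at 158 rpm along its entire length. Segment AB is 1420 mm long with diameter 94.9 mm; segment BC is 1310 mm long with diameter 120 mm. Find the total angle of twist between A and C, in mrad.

17.8 mrad

ω = 2π·158/60 = 16.55 rad/s, so T = P/ω = 40.8×745.7 / 16.55 = 1839 N·m.
J_AB = π(0.0949)⁴/32 = 7.96×10^-6 m⁴; J_BC = π(0.120)⁴/32 = 2.04×10^-5 m⁴.
θ = (T/G)·Σ L_i/J_i = (1839/25.1×10⁹)·(1.42/7.96×10^-6 + 1.31/2.04×10^-5) = 0.01778 rad.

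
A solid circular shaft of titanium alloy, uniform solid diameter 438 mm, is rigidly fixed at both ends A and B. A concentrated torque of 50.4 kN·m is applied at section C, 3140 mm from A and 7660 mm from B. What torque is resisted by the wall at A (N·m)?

With uniform GJ and both ends fixed, compatibility θ_AC = θ_CB gives T_A·a = T_B·b, together with T_A + T_B = T₀.
T_A = T₀·b/(a+b) = 50400·7660/10800 = 35750 N·m; T_B = 14650 N·m.

35700 N·m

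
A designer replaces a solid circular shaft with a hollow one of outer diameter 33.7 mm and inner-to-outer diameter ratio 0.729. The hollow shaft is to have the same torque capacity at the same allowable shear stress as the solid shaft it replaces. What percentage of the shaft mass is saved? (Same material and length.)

41.5 %

Equal τ_max and T ⇒ the solid shaft needs d_s³ = d_o³(1−k⁴), so d_s = 33.7·(1−0.729⁴)^(1/3) = 30.17 mm.
Area ratio A_h/A_s = d_o²(1−k²)/d_s² = (1−k²)/(1−k⁴)^(2/3) = 0.5846.
Mass saving = 1 − 0.5846 = 41.5 %.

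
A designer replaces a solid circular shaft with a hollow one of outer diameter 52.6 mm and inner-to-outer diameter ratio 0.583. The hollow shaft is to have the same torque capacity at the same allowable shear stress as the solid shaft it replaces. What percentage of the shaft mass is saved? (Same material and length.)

Equal τ_max and T ⇒ the solid shaft needs d_s³ = d_o³(1−k⁴), so d_s = 52.6·(1−0.583⁴)^(1/3) = 50.49 mm.
Area ratio A_h/A_s = d_o²(1−k²)/d_s² = (1−k²)/(1−k⁴)^(2/3) = 0.7164.
Mass saving = 1 − 0.7164 = 28.4 %.

28.4 %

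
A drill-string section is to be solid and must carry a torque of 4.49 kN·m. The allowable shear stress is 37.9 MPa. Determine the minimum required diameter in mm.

For a solid shaft τ_max = 16T/(πd³), so d = (16T/(π τ_allow))^(1/3) = (16·4490/(π·3.79×10^7))^(1/3) = 0.08450 m.

84.5 mm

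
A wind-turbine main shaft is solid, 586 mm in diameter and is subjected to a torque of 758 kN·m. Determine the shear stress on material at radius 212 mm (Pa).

J = πd⁴/32 = π(0.586)⁴/32 = 0.01158 m⁴.
Shear stress varies linearly with radius: τ = T·r/J = 758000 × 0.212 / 0.01158 = 1.388×10^7 Pa.

1.39e7 Pa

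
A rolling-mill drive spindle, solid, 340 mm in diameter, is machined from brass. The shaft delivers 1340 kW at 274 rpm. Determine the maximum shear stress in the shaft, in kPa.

ω = 2π·274/60 = 28.69 rad/s, so T = P/ω = 1340×10³ / 28.69 = 46700 N·m.
J = πd⁴/32 = π(0.340)⁴/32 = 1.312×10^-3 m⁴.
τ_max = T·r/J = 46700 × 0.170 / 1.312×10^-3 = 6.051×10^6 Pa.

6050 kPa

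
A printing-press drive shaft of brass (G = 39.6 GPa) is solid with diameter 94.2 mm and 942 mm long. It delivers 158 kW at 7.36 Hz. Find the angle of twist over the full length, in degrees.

0.602°

ω = 2π·7.36 = 46.24 rad/s, so T = P/ω = 158×10³ / 46.24 = 3417 N·m.
J = πd⁴/32 = π(0.0942)⁴/32 = 7.730×10^-6 m⁴.
θ = T·L/(G·J) = 3417 × 0.942 / (39.6×10⁹ × 7.730×10^-6) = 0.01051 rad.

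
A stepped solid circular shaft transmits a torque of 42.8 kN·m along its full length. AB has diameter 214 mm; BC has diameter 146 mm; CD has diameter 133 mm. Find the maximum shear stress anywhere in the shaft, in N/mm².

Under the same torque, τ_max = 16T/(πd³) is largest where d is smallest — segment CD (d = 133 mm).
τ_max = 16·42800/(π·(0.133)³) = 9.265×10^7 Pa.

92.7 N/mm²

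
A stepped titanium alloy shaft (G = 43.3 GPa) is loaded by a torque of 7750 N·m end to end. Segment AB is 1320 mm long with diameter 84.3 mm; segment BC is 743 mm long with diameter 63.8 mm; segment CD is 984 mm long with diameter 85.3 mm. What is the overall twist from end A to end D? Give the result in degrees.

9.36°

J_AB = π(0.0843)⁴/32 = 4.96×10^-6 m⁴; J_BC = π(0.0638)⁴/32 = 1.63×10^-6 m⁴; J_CD = π(0.0853)⁴/32 = 5.20×10^-6 m⁴.
θ = (T/G)·Σ L_i/J_i = (7750/43.3×10⁹)·(1.32/4.96×10^-6 + 0.743/1.63×10^-6 + 0.984/5.20×10^-6) = 0.1633 rad.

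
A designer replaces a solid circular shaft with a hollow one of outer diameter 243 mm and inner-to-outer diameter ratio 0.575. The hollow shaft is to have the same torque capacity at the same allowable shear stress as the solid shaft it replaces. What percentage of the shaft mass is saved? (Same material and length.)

Equal τ_max and T ⇒ the solid shaft needs d_s³ = d_o³(1−k⁴), so d_s = 243·(1−0.575⁴)^(1/3) = 233.8 mm.
Area ratio A_h/A_s = d_o²(1−k²)/d_s² = (1−k²)/(1−k⁴)^(2/3) = 0.7231.
Mass saving = 1 − 0.7231 = 27.7 %.

27.7 %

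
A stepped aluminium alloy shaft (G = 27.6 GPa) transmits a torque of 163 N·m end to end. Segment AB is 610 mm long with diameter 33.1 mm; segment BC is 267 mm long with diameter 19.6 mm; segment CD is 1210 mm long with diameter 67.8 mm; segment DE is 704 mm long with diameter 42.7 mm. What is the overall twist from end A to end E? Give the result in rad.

J_AB = π(0.0331)⁴/32 = 1.18×10^-7 m⁴; J_BC = π(0.0196)⁴/32 = 1.45×10^-8 m⁴; J_CD = π(0.0678)⁴/32 = 2.07×10^-6 m⁴; J_DE = π(0.0427)⁴/32 = 3.26×10^-7 m⁴.
θ = (T/G)·Σ L_i/J_i = (163.0/27.6×10⁹)·(0.610/1.18×10^-7 + 0.267/1.45×10^-8 + 1.21/2.07×10^-6 + 0.704/3.26×10^-7) = 0.1556 rad.

0.156 rad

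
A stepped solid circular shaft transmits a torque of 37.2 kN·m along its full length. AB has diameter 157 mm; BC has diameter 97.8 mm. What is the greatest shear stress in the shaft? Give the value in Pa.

Under the same torque, τ_max = 16T/(πd³) is largest where d is smallest — segment BC (d = 97.8 mm).
τ_max = 16·37200/(π·(0.0978)³) = 2.025×10^8 Pa.

2.03e8 Pa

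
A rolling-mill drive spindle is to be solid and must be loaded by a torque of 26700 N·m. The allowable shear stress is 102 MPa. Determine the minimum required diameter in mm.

110 mm

For a solid shaft τ_max = 16T/(πd³), so d = (16T/(π τ_allow))^(1/3) = (16·26700/(π·1.02×10^8))^(1/3) = 0.1101 m.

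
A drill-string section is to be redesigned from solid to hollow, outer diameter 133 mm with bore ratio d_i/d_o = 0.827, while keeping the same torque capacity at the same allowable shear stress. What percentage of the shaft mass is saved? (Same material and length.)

51.9 %

Equal τ_max and T ⇒ the solid shaft needs d_s³ = d_o³(1−k⁴), so d_s = 133·(1−0.827⁴)^(1/3) = 107.8 mm.
Area ratio A_h/A_s = d_o²(1−k²)/d_s² = (1−k²)/(1−k⁴)^(2/3) = 0.4813.
Mass saving = 1 − 0.4813 = 51.9 %.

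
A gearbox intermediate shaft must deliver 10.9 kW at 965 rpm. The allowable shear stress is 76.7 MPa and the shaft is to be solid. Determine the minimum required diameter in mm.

19.3 mm

ω = 2π·965/60 = 101.1 rad/s, so T = P/ω = 10.9×10³ / 101.1 = 107.9 N·m.
For a solid shaft τ_max = 16T/(πd³), so d = (16T/(π τ_allow))^(1/3) = (16·107.9/(π·7.67×10^7))^(1/3) = 0.01928 m.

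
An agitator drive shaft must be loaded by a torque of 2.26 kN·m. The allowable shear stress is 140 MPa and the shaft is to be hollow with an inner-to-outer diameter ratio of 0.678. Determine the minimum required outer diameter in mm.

For a hollow shaft with d_i/d_o = 0.678: τ_max = 16T/(π d_o³ (1−k⁴)), so d_o = [16T/(π τ_allow (1−k⁴))]^(1/3) = [16·2260/(π·1.40×10^8·0.7887)]^(1/3) = 0.04706 m.

47.1 mm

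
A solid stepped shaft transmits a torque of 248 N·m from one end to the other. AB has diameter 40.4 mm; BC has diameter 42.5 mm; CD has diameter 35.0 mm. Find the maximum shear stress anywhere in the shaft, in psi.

Under the same torque, τ_max = 16T/(πd³) is largest where d is smallest — segment CD (d = 35.0 mm).
τ_max = 16·248.0/(π·(0.0350)³) = 2.946×10^7 Pa.

4270 psi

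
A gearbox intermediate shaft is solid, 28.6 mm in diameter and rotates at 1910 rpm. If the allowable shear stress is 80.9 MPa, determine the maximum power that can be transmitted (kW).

J = πd⁴/32 = π(0.0286)⁴/32 = 6.568×10^-8 m⁴.
T_max = τ_allow·J/r = 8.09×10^7 × 6.568×10^-8 / 0.0143 = 371.6 N·m.
ω = 2π·1910/60 = 200.0 rad/s, so P_max = T_max·ω = 7.433×10^4 W.

74.3 kW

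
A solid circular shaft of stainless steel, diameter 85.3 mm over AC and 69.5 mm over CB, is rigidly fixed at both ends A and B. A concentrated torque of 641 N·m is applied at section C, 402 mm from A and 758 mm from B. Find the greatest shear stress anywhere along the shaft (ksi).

Compatibility: T_A·a/J_AC = T_B·b/J_CB with T_A + T_B = T₀.
J_AC = 5.20×10^-6 m⁴, J_CB = 2.29×10^-6 m⁴, so T_A = T₀·(J_AC/a)/((J_AC/a)+(J_CB/b)) = 519.6 N·m, T_B = 121.4 N·m.
τ in each portion: τ_AC = 4.26×10^6 Pa, τ_CB = 1.84×10^6 Pa; maximum is in AC.
τ_max = T_AC·r/J = 519.6·0.0427/5.20×10^-6 = 4.263×10^6 Pa.

0.618 ksi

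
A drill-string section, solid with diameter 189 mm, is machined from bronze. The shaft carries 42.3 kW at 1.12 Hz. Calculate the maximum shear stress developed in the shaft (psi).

658 psi

ω = 2π·1.12 = 7.037 rad/s, so T = P/ω = 42.3×10³ / 7.037 = 6011 N·m.
J = πd⁴/32 = π(0.189)⁴/32 = 1.253×10^-4 m⁴.
τ_max = T·r/J = 6011 × 0.0945 / 1.253×10^-4 = 4.534×10^6 Pa.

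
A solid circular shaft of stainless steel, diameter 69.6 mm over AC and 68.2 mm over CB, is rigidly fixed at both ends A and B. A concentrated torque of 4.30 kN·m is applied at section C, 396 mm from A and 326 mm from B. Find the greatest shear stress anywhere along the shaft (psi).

Compatibility: T_A·a/J_AC = T_B·b/J_CB with T_A + T_B = T₀.
J_AC = 2.30×10^-6 m⁴, J_CB = 2.12×10^-6 m⁴, so T_A = T₀·(J_AC/a)/((J_AC/a)+(J_CB/b)) = 2028 N·m, T_B = 2272 N·m.
τ in each portion: τ_AC = 3.06×10^7 Pa, τ_CB = 3.65×10^7 Pa; maximum is in CB.
τ_max = T_CB·r/J = 2272·0.0341/2.12×10^-6 = 3.647×10^7 Pa.

5290 psi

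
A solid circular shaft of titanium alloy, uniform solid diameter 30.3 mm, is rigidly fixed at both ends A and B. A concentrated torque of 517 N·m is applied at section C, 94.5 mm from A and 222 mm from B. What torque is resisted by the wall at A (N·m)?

363 N·m

With uniform GJ and both ends fixed, compatibility θ_AC = θ_CB gives T_A·a = T_B·b, together with T_A + T_B = T₀.
T_A = T₀·b/(a+b) = 517.0·222/316.5 = 362.6 N·m; T_B = 154.4 N·m.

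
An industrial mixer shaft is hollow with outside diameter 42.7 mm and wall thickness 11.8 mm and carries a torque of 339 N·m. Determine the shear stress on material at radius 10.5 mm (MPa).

11.4 MPa

J = π(d_o⁴ − d_i⁴)/32 = π(0.0427⁴ − 0.0191⁴)/32 = 3.133×10^-7 m⁴.
Shear stress varies linearly with radius: τ = T·r/J = 339.0 × 0.0105 / 3.133×10^-7 = 1.136×10^7 Pa.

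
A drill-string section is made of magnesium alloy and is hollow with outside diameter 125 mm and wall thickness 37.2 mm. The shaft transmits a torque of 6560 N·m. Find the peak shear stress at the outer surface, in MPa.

17.6 MPa

J = π(d_o⁴ − d_i⁴)/32 = π(0.125⁴ − 0.0506⁴)/32 = 2.332×10^-5 m⁴.
τ_max = T·r/J = 6560 × 0.0625 / 2.332×10^-5 = 1.758×10^7 Pa.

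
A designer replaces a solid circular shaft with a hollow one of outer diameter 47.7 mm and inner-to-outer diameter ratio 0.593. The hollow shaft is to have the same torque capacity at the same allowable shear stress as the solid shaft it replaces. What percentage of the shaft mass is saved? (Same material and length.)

Equal τ_max and T ⇒ the solid shaft needs d_s³ = d_o³(1−k⁴), so d_s = 47.7·(1−0.593⁴)^(1/3) = 45.65 mm.
Area ratio A_h/A_s = d_o²(1−k²)/d_s² = (1−k²)/(1−k⁴)^(2/3) = 0.7080.
Mass saving = 1 − 0.7080 = 29.2 %.

29.2 %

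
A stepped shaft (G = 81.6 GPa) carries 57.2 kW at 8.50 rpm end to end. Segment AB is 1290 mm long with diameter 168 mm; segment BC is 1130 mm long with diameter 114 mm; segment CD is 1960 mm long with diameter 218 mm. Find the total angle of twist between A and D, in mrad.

ω = 2π·8.50/60 = 0.8901 rad/s, so T = P/ω = 57.2×10³ / 0.8901 = 64260 N·m.
J_AB = π(0.168)⁴/32 = 7.82×10^-5 m⁴; J_BC = π(0.114)⁴/32 = 1.66×10^-5 m⁴; J_CD = π(0.218)⁴/32 = 2.22×10^-4 m⁴.
θ = (T/G)·Σ L_i/J_i = (64260/81.6×10⁹)·(1.29/7.82×10^-5 + 1.13/1.66×10^-5 + 1.96/2.22×10^-4) = 0.07362 rad.

73.6 mrad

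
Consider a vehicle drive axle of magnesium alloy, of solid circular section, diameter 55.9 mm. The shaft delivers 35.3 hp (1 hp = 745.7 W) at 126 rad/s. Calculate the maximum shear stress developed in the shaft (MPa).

6.09 MPa

ω = 126 rad/s, so T = P/ω = 35.3×745.7 / 126.0 = 208.9 N·m.
J = πd⁴/32 = π(0.0559)⁴/32 = 9.586×10^-7 m⁴.
τ_max = T·r/J = 208.9 × 0.0279 / 9.586×10^-7 = 6.091×10^6 Pa.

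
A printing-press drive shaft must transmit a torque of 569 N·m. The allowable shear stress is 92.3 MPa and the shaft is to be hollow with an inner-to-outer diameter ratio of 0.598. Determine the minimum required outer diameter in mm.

33.0 mm

For a hollow shaft with d_i/d_o = 0.598: τ_max = 16T/(π d_o³ (1−k⁴)), so d_o = [16T/(π τ_allow (1−k⁴))]^(1/3) = [16·569.0/(π·9.23×10^7·0.8721)]^(1/3) = 0.03302 m.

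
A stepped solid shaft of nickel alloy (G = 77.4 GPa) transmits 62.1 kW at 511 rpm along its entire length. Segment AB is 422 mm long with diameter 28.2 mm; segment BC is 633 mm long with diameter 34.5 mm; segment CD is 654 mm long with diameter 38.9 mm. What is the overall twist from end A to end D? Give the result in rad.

0.214 rad

ω = 2π·511/60 = 53.51 rad/s, so T = P/ω = 62.1×10³ / 53.51 = 1160 N·m.
J_AB = π(0.0282)⁴/32 = 6.21×10^-8 m⁴; J_BC = π(0.0345)⁴/32 = 1.39×10^-7 m⁴; J_CD = π(0.0389)⁴/32 = 2.25×10^-7 m⁴.
θ = (T/G)·Σ L_i/J_i = (1160/77.4×10⁹)·(0.422/6.21×10^-8 + 0.633/1.39×10^-7 + 0.654/2.25×10^-7) = 0.2138 rad.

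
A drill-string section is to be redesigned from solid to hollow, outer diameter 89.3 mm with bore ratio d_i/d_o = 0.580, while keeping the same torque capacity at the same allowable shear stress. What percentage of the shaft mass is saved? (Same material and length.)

28.1 %

Equal τ_max and T ⇒ the solid shaft needs d_s³ = d_o³(1−k⁴), so d_s = 89.3·(1−0.580⁴)^(1/3) = 85.80 mm.
Area ratio A_h/A_s = d_o²(1−k²)/d_s² = (1−k²)/(1−k⁴)^(2/3) = 0.7189.
Mass saving = 1 − 0.7189 = 28.1 %.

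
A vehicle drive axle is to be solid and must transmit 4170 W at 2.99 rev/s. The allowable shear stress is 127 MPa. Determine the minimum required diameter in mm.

20.7 mm

ω = 2π·2.99 = 18.79 rad/s, so T = P/ω = 4170 / 18.79 = 222.0 N·m.
For a solid shaft τ_max = 16T/(πd³), so d = (16T/(π τ_allow))^(1/3) = (16·222.0/(π·1.27×10^8))^(1/3) = 0.02072 m.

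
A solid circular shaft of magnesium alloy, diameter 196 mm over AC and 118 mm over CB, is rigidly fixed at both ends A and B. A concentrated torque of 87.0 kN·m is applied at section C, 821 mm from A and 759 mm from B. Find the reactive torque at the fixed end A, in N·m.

Compatibility: T_A·a/J_AC = T_B·b/J_CB with T_A + T_B = T₀.
J_AC = 1.45×10^-4 m⁴, J_CB = 1.90×10^-5 m⁴, so T_A = T₀·(J_AC/a)/((J_AC/a)+(J_CB/b)) = 76180 N·m, T_B = 10820 N·m.

76200 N·m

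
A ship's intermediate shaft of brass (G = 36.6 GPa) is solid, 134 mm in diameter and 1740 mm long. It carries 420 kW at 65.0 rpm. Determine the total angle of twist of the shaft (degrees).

ω = 2π·65.0/60 = 6.807 rad/s, so T = P/ω = 420×10³ / 6.807 = 61700 N·m.
J = πd⁴/32 = π(0.134)⁴/32 = 3.165×10^-5 m⁴.
θ = T·L/(G·J) = 61700 × 1.74 / (36.6×10⁹ × 3.165×10^-5) = 0.09267 rad.

5.31°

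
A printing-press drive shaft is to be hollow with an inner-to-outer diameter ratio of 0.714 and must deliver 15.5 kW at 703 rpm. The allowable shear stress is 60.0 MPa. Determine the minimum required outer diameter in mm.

28.9 mm

ω = 2π·703/60 = 73.62 rad/s, so T = P/ω = 15.5×10³ / 73.62 = 210.5 N·m.
For a hollow shaft with d_i/d_o = 0.714: τ_max = 16T/(π d_o³ (1−k⁴)), so d_o = [16T/(π τ_allow (1−k⁴))]^(1/3) = [16·210.5/(π·6.00×10^7·0.7401)]^(1/3) = 0.02890 m.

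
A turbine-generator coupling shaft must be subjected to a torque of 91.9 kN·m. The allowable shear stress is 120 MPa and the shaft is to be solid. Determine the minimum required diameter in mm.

For a solid shaft τ_max = 16T/(πd³), so d = (16T/(π τ_allow))^(1/3) = (16·91900/(π·1.20×10^8))^(1/3) = 0.1574 m.

157 mm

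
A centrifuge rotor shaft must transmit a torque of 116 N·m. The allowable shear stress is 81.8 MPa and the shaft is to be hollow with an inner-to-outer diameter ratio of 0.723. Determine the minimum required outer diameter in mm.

21.5 mm

For a hollow shaft with d_i/d_o = 0.723: τ_max = 16T/(π d_o³ (1−k⁴)), so d_o = [16T/(π τ_allow (1−k⁴))]^(1/3) = [16·116.0/(π·8.18×10^7·0.7268)]^(1/3) = 0.02150 m.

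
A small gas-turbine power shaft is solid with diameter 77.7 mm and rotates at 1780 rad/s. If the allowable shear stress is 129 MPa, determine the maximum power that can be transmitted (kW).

21100 kW

J = πd⁴/32 = π(0.0777)⁴/32 = 3.578×10^-6 m⁴.
T_max = τ_allow·J/r = 1.29×10^8 × 3.578×10^-6 / 0.0389 = 11880 N·m.
ω = 1780 rad/s, so P_max = T_max·ω = 2.115×10^7 W.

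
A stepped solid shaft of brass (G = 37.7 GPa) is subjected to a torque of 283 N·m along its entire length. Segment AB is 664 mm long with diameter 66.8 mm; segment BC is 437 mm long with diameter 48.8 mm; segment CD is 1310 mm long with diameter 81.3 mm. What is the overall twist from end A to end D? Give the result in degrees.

J_AB = π(0.0668)⁴/32 = 1.95×10^-6 m⁴; J_BC = π(0.0488)⁴/32 = 5.57×10^-7 m⁴; J_CD = π(0.0813)⁴/32 = 4.29×10^-6 m⁴.
θ = (T/G)·Σ L_i/J_i = (283.0/37.7×10⁹)·(0.664/1.95×10^-6 + 0.437/5.57×10^-7 + 1.31/4.29×10^-6) = 0.01073 rad.

0.615°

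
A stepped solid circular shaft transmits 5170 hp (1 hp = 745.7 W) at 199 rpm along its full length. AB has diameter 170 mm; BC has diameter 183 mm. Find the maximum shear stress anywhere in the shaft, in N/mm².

ω = 2π·199/60 = 20.84 rad/s, so T = P/ω = 5170×745.7 / 20.84 = 185000 N·m.
Under the same torque, τ_max = 16T/(πd³) is largest where d is smallest — segment AB (d = 170 mm).
τ_max = 16·185000/(π·(0.170)³) = 1.918×10^8 Pa.

192 N/mm²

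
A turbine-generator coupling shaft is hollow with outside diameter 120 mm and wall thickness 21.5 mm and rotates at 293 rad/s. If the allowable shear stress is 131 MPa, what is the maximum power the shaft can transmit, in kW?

J = π(d_o⁴ − d_i⁴)/32 = π(0.120⁴ − 0.0770⁴)/32 = 1.691×10^-5 m⁴.
T_max = τ_allow·J/r = 1.31×10^8 × 1.691×10^-5 / 0.0600 = 36910 N·m.
ω = 293 rad/s, so P_max = T_max·ω = 1.082×10^7 W.

10800 kW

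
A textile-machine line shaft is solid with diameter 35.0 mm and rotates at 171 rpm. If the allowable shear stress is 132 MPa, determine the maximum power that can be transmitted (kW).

J = πd⁴/32 = π(0.0350)⁴/32 = 1.473×10^-7 m⁴.
T_max = τ_allow·J/r = 1.32×10^8 × 1.473×10^-7 / 0.0175 = 1111 N·m.
ω = 2π·171/60 = 17.91 rad/s, so P_max = T_max·ω = 1.990×10^4 W.

19.9 kW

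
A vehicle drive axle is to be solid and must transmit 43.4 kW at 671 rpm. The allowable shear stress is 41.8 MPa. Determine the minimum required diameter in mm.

ω = 2π·671/60 = 70.27 rad/s, so T = P/ω = 43.4×10³ / 70.27 = 617.6 N·m.
For a solid shaft τ_max = 16T/(πd³), so d = (16T/(π τ_allow))^(1/3) = (16·617.6/(π·4.18×10^7))^(1/3) = 0.04222 m.

42.2 mm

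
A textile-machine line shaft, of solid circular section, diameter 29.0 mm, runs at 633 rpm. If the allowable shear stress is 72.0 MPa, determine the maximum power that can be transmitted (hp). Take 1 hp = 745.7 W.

J = πd⁴/32 = π(0.0290)⁴/32 = 6.944×10^-8 m⁴.
T_max = τ_allow·J/r = 7.20×10^7 × 6.944×10^-8 / 0.0145 = 344.8 N·m.
ω = 2π·633/60 = 66.29 rad/s, so P_max = T_max·ω = 2.286×10^4 W.

30.6 hp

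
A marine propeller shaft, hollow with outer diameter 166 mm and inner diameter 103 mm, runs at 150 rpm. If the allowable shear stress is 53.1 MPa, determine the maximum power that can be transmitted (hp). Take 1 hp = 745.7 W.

856 hp

J = π(d_o⁴ − d_i⁴)/32 = π(0.166⁴ − 0.103⁴)/32 = 6.350×10^-5 m⁴.
T_max = τ_allow·J/r = 5.31×10^7 × 6.350×10^-5 / 0.0830 = 40620 N·m.
ω = 2π·150/60 = 15.71 rad/s, so P_max = T_max·ω = 6.381×10^5 W.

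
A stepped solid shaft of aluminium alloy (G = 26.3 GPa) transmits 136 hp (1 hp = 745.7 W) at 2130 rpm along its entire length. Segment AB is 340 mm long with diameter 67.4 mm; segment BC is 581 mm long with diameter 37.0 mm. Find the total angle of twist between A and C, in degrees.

3.29°

ω = 2π·2130/60 = 223.1 rad/s, so T = P/ω = 136×745.7 / 223.1 = 454.7 N·m.
J_AB = π(0.0674)⁴/32 = 2.03×10^-6 m⁴; J_BC = π(0.0370)⁴/32 = 1.84×10^-7 m⁴.
θ = (T/G)·Σ L_i/J_i = (454.7/26.3×10⁹)·(0.340/2.03×10^-6 + 0.581/1.84×10^-7) = 0.05749 rad.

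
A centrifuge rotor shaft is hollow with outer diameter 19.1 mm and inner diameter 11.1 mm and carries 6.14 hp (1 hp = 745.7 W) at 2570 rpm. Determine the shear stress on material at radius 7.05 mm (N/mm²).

ω = 2π·2570/60 = 269.1 rad/s, so T = P/ω = 6.14×745.7 / 269.1 = 17.01 N·m.
J = π(d_o⁴ − d_i⁴)/32 = π(0.0191⁴ − 0.0111⁴)/32 = 1.158×10^-8 m⁴.
Shear stress varies linearly with radius: τ = T·r/J = 17.01 × 0.00705 / 1.158×10^-8 = 1.036×10^7 Pa.

10.4 N/mm²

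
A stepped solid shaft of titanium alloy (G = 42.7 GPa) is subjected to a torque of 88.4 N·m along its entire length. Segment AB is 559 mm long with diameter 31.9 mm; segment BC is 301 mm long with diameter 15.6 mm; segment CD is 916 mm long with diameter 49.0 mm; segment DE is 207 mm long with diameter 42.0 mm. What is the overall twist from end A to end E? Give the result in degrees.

7.07°

J_AB = π(0.0319)⁴/32 = 1.02×10^-7 m⁴; J_BC = π(0.0156)⁴/32 = 5.81×10^-9 m⁴; J_CD = π(0.0490)⁴/32 = 5.66×10^-7 m⁴; J_DE = π(0.0420)⁴/32 = 3.05×10^-7 m⁴.
θ = (T/G)·Σ L_i/J_i = (88.40/42.7×10⁹)·(0.559/1.02×10^-7 + 0.301/5.81×10^-9 + 0.916/5.66×10^-7 + 0.207/3.05×10^-7) = 0.1233 rad.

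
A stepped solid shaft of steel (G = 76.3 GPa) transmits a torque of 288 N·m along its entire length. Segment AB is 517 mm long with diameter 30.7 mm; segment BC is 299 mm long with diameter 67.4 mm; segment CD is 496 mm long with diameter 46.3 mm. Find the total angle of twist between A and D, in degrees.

J_AB = π(0.0307)⁴/32 = 8.72×10^-8 m⁴; J_BC = π(0.0674)⁴/32 = 2.03×10^-6 m⁴; J_CD = π(0.0463)⁴/32 = 4.51×10^-7 m⁴.
θ = (T/G)·Σ L_i/J_i = (288.0/76.3×10⁹)·(0.517/8.72×10^-8 + 0.299/2.03×10^-6 + 0.496/4.51×10^-7) = 0.02708 rad.

1.55°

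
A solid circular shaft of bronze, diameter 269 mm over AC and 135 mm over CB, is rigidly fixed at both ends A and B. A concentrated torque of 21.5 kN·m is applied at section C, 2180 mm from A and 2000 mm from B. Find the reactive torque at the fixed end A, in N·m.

20100 N·m

Compatibility: T_A·a/J_AC = T_B·b/J_CB with T_A + T_B = T₀.
J_AC = 5.14×10^-4 m⁴, J_CB = 3.26×10^-5 m⁴, so T_A = T₀·(J_AC/a)/((J_AC/a)+(J_CB/b)) = 20110 N·m, T_B = 1390 N·m.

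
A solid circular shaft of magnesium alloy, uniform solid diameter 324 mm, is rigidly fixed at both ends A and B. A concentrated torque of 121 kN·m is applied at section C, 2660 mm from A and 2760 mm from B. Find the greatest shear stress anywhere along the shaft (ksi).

1.34 ksi

With uniform GJ and both ends fixed, compatibility θ_AC = θ_CB gives T_A·a = T_B·b, together with T_A + T_B = T₀.
T_A = T₀·b/(a+b) = 121000·2760/5420 = 61620 N·m; T_B = 59380 N·m.
τ in each portion: τ_AC = 9.23×10^6 Pa, τ_CB = 8.89×10^6 Pa; maximum is in AC.
τ_max = T_AC·r/J = 61620·0.162/1.08×10^-3 = 9.226×10^6 Pa.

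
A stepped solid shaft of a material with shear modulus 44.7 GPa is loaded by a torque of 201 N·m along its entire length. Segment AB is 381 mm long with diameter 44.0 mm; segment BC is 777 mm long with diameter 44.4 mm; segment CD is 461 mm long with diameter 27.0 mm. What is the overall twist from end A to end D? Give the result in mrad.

53.5 mrad

J_AB = π(0.0440)⁴/32 = 3.68×10^-7 m⁴; J_BC = π(0.0444)⁴/32 = 3.82×10^-7 m⁴; J_CD = π(0.0270)⁴/32 = 5.22×10^-8 m⁴.
θ = (T/G)·Σ L_i/J_i = (201.0/44.7×10⁹)·(0.381/3.68×10^-7 + 0.777/3.82×10^-7 + 0.461/5.22×10^-8) = 0.05354 rad.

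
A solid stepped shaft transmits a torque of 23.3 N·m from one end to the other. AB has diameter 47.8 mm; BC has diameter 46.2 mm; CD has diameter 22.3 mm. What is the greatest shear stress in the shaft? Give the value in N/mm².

Under the same torque, τ_max = 16T/(πd³) is largest where d is smallest — segment CD (d = 22.3 mm).
τ_max = 16·23.30/(π·(0.0223)³) = 1.070×10^7 Pa.

10.7 N/mm²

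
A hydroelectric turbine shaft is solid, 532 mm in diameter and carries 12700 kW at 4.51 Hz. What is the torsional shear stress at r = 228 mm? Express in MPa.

ω = 2π·4.51 = 28.34 rad/s, so T = P/ω = 12700×10³ / 28.34 = 448200 N·m.
J = πd⁴/32 = π(0.532)⁴/32 = 7.864×10^-3 m⁴.
Shear stress varies linearly with radius: τ = T·r/J = 448200 × 0.228 / 7.864×10^-3 = 1.299×10^7 Pa.

13.0 MPa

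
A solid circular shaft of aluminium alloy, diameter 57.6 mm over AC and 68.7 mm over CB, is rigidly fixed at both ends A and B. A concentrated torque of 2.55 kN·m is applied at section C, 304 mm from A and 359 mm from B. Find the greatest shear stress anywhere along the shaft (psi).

3670 psi

Compatibility: T_A·a/J_AC = T_B·b/J_CB with T_A + T_B = T₀.
J_AC = 1.08×10^-6 m⁴, J_CB = 2.19×10^-6 m⁴, so T_A = T₀·(J_AC/a)/((J_AC/a)+(J_CB/b)) = 939.7 N·m, T_B = 1610 N·m.
τ in each portion: τ_AC = 2.50×10^7 Pa, τ_CB = 2.53×10^7 Pa; maximum is in CB.
τ_max = T_CB·r/J = 1610·0.0343/2.19×10^-6 = 2.529×10^7 Pa.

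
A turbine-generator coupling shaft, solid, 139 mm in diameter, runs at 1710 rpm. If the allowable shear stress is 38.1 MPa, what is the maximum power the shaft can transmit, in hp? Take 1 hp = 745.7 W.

J = πd⁴/32 = π(0.139)⁴/32 = 3.665×10^-5 m⁴.
T_max = τ_allow·J/r = 3.81×10^7 × 3.665×10^-5 / 0.0695 = 20090 N·m.
ω = 2π·1710/60 = 179.1 rad/s, so P_max = T_max·ω = 3.598×10^6 W.

4820 hp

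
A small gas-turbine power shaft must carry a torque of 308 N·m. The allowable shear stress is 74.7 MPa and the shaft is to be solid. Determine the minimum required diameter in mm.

27.6 mm

For a solid shaft τ_max = 16T/(πd³), so d = (16T/(π τ_allow))^(1/3) = (16·308.0/(π·7.47×10^7))^(1/3) = 0.02759 m.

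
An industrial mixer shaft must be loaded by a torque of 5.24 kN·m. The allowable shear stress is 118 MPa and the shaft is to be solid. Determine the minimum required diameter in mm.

For a solid shaft τ_max = 16T/(πd³), so d = (16T/(π τ_allow))^(1/3) = (16·5240/(π·1.18×10^8))^(1/3) = 0.06093 m.

60.9 mm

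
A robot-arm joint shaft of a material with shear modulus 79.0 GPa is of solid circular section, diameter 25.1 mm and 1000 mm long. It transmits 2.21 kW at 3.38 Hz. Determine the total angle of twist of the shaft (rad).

0.0338 rad

ω = 2π·3.38 = 21.24 rad/s, so T = P/ω = 2.21×10³ / 21.24 = 104.1 N·m.
J = πd⁴/32 = π(0.0251)⁴/32 = 3.897×10^-8 m⁴.
θ = T·L/(G·J) = 104.1 × 1.00 / (79.0×10⁹ × 3.897×10^-8) = 0.03380 rad.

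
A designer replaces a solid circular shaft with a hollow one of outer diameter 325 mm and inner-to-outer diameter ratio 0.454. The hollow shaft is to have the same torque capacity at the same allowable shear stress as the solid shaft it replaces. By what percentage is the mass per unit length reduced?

18.3 %

Equal τ_max and T ⇒ the solid shaft needs d_s³ = d_o³(1−k⁴), so d_s = 325·(1−0.454⁴)^(1/3) = 320.3 mm.
Area ratio A_h/A_s = d_o²(1−k²)/d_s² = (1−k²)/(1−k⁴)^(2/3) = 0.8172.
Mass saving = 1 − 0.8172 = 18.3 %.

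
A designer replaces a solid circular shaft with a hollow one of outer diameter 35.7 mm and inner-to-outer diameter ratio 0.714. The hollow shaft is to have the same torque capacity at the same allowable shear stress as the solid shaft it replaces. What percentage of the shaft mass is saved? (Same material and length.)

40.1 %

Equal τ_max and T ⇒ the solid shaft needs d_s³ = d_o³(1−k⁴), so d_s = 35.7·(1−0.714⁴)^(1/3) = 32.29 mm.
Area ratio A_h/A_s = d_o²(1−k²)/d_s² = (1−k²)/(1−k⁴)^(2/3) = 0.5991.
Mass saving = 1 − 0.5991 = 40.1 %.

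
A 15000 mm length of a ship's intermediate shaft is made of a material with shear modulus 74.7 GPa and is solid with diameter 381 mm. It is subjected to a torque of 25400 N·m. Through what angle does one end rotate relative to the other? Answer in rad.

0.00247 rad

J = πd⁴/32 = π(0.381)⁴/32 = 2.069×10^-3 m⁴.
θ = T·L/(G·J) = 25400 × 15.0 / (74.7×10⁹ × 2.069×10^-3) = 2.465×10^-3 rad.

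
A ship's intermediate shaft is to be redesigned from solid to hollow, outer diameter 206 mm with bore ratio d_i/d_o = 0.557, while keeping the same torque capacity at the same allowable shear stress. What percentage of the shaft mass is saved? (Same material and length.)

26.2 %

Equal τ_max and T ⇒ the solid shaft needs d_s³ = d_o³(1−k⁴), so d_s = 206·(1−0.557⁴)^(1/3) = 199.2 mm.
Area ratio A_h/A_s = d_o²(1−k²)/d_s² = (1−k²)/(1−k⁴)^(2/3) = 0.7379.
Mass saving = 1 − 0.7379 = 26.2 %.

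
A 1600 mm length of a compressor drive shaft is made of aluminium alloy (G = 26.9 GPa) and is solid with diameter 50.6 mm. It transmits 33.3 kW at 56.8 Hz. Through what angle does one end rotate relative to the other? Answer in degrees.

ω = 2π·56.8 = 356.9 rad/s, so T = P/ω = 33.3×10³ / 356.9 = 93.31 N·m.
J = πd⁴/32 = π(0.0506)⁴/32 = 6.436×10^-7 m⁴.
θ = T·L/(G·J) = 93.31 × 1.60 / (26.9×10⁹ × 6.436×10^-7) = 8.623×10^-3 rad.

0.494°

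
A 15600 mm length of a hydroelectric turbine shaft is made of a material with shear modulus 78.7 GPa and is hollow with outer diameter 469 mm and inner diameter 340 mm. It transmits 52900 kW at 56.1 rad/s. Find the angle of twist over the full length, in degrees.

ω = 56.1 rad/s, so T = P/ω = 52900×10³ / 56.10 = 943000 N·m.
J = π(d_o⁴ − d_i⁴)/32 = π(0.469⁴ − 0.340⁴)/32 = 3.438×10^-3 m⁴.
θ = T·L/(G·J) = 943000 × 15.6 / (78.7×10⁹ × 3.438×10^-3) = 0.05437 rad.

3.11°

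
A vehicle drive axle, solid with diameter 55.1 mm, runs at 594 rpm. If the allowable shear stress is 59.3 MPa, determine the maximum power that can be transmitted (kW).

J = πd⁴/32 = π(0.0551)⁴/32 = 9.049×10^-7 m⁴.
T_max = τ_allow·J/r = 5.93×10^7 × 9.049×10^-7 / 0.0276 = 1948 N·m.
ω = 2π·594/60 = 62.20 rad/s, so P_max = T_max·ω = 1.212×10^5 W.

121 kW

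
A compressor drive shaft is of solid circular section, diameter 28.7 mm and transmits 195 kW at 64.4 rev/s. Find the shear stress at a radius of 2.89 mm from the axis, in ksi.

ω = 2π·64.4 = 404.6 rad/s, so T = P/ω = 195×10³ / 404.6 = 481.9 N·m.
J = πd⁴/32 = π(0.0287)⁴/32 = 6.661×10^-8 m⁴.
Shear stress varies linearly with radius: τ = T·r/J = 481.9 × 0.00289 / 6.661×10^-8 = 2.091×10^7 Pa.

3.03 ksi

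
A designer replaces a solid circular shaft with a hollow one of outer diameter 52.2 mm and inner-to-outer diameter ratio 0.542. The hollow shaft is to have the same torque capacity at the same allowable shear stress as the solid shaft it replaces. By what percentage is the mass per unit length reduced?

Equal τ_max and T ⇒ the solid shaft needs d_s³ = d_o³(1−k⁴), so d_s = 52.2·(1−0.542⁴)^(1/3) = 50.65 mm.
Area ratio A_h/A_s = d_o²(1−k²)/d_s² = (1−k²)/(1−k⁴)^(2/3) = 0.7500.
Mass saving = 1 − 0.7500 = 25.0 %.

25.0 %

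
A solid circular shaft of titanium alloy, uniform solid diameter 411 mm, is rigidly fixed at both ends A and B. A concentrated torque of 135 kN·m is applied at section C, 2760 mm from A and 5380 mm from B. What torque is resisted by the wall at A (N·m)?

With uniform GJ and both ends fixed, compatibility θ_AC = θ_CB gives T_A·a = T_B·b, together with T_A + T_B = T₀.
T_A = T₀·b/(a+b) = 135000·5380/8140 = 89230 N·m; T_B = 45770 N·m.

89200 N·m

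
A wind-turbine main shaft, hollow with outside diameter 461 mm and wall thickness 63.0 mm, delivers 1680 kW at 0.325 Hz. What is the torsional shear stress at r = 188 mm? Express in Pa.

4.84e7 Pa

ω = 2π·0.325 = 2.042 rad/s, so T = P/ω = 1680×10³ / 2.042 = 822700 N·m.
J = π(d_o⁴ − d_i⁴)/32 = π(0.461⁴ − 0.335⁴)/32 = 3.198×10^-3 m⁴.
Shear stress varies linearly with radius: τ = T·r/J = 822700 × 0.188 / 3.198×10^-3 = 4.837×10^7 Pa.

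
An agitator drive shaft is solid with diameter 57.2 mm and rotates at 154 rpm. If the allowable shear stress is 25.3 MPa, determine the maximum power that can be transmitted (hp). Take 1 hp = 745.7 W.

J = πd⁴/32 = π(0.0572)⁴/32 = 1.051×10^-6 m⁴.
T_max = τ_allow·J/r = 2.53×10^7 × 1.051×10^-6 / 0.0286 = 929.7 N·m.
ω = 2π·154/60 = 16.13 rad/s, so P_max = T_max·ω = 1.499×10^4 W.

20.1 hp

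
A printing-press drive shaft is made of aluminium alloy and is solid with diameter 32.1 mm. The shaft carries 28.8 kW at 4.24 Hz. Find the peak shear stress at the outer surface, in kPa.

166000 kPa

ω = 2π·4.24 = 26.64 rad/s, so T = P/ω = 28.8×10³ / 26.64 = 1081 N·m.
J = πd⁴/32 = π(0.0321)⁴/32 = 1.042×10^-7 m⁴.
τ_max = T·r/J = 1081 × 0.0161 / 1.042×10^-7 = 1.665×10^8 Pa.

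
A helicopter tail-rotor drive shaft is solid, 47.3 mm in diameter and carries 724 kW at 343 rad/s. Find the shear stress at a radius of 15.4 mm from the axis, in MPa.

66.1 MPa

ω = 343 rad/s, so T = P/ω = 724×10³ / 343.0 = 2111 N·m.
J = πd⁴/32 = π(0.0473)⁴/32 = 4.914×10^-7 m⁴.
Shear stress varies linearly with radius: τ = T·r/J = 2111 × 0.0154 / 4.914×10^-7 = 6.615×10^7 Pa.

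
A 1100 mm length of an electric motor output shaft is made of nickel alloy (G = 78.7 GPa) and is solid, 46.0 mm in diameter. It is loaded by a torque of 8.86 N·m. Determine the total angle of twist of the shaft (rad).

J = πd⁴/32 = π(0.0460)⁴/32 = 4.396×10^-7 m⁴.
θ = T·L/(G·J) = 8.860 × 1.10 / (78.7×10⁹ × 4.396×10^-7) = 2.817×10^-4 rad.

2.82e-4 rad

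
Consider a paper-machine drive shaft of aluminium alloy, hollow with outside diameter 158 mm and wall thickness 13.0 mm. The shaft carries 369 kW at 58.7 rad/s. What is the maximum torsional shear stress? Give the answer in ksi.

2.30 ksi

ω = 58.7 rad/s, so T = P/ω = 369×10³ / 58.70 = 6286 N·m.
J = π(d_o⁴ − d_i⁴)/32 = π(0.158⁴ − 0.132⁴)/32 = 3.138×10^-5 m⁴.
τ_max = T·r/J = 6286 × 0.0790 / 3.138×10^-5 = 1.583×10^7 Pa.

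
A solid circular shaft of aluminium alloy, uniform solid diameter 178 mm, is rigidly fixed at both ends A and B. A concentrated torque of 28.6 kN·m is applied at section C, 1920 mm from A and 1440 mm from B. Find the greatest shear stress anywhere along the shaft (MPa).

With uniform GJ and both ends fixed, compatibility θ_AC = θ_CB gives T_A·a = T_B·b, together with T_A + T_B = T₀.
T_A = T₀·b/(a+b) = 28600·1440/3360 = 12260 N·m; T_B = 16340 N·m.
τ in each portion: τ_AC = 1.11×10^7 Pa, τ_CB = 1.48×10^7 Pa; maximum is in CB.
τ_max = T_CB·r/J = 16340·0.0890/9.86×10^-5 = 1.476×10^7 Pa.

14.8 MPa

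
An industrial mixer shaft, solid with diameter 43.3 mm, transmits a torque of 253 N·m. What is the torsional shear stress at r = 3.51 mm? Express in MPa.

J = πd⁴/32 = π(0.0433)⁴/32 = 3.451×10^-7 m⁴.
Shear stress varies linearly with radius: τ = T·r/J = 253.0 × 0.00351 / 3.451×10^-7 = 2.573×10^6 Pa.

2.57 MPa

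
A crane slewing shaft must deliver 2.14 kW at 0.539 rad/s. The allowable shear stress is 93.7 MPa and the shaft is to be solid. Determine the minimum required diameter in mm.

60.0 mm

ω = 0.539 rad/s, so T = P/ω = 2.14×10³ / 0.5390 = 3970 N·m.
For a solid shaft τ_max = 16T/(πd³), so d = (16T/(π τ_allow))^(1/3) = (16·3970/(π·9.37×10^7))^(1/3) = 0.05998 m.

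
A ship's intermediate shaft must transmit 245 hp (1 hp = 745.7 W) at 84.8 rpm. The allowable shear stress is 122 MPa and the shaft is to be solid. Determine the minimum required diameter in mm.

ω = 2π·84.8/60 = 8.880 rad/s, so T = P/ω = 245×745.7 / 8.880 = 20570 N·m.
For a solid shaft τ_max = 16T/(πd³), so d = (16T/(π τ_allow))^(1/3) = (16·20570/(π·1.22×10^8))^(1/3) = 0.09505 m.

95.1 mm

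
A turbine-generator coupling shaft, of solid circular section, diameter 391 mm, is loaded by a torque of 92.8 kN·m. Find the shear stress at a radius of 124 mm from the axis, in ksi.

J = πd⁴/32 = π(0.391)⁴/32 = 2.295×10^-3 m⁴.
Shear stress varies linearly with radius: τ = T·r/J = 92800 × 0.124 / 2.295×10^-3 = 5.015×10^6 Pa.

0.727 ksi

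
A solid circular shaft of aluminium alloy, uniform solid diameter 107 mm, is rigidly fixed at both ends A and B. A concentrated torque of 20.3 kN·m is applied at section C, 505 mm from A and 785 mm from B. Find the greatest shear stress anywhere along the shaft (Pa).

5.14e7 Pa

With uniform GJ and both ends fixed, compatibility θ_AC = θ_CB gives T_A·a = T_B·b, together with T_A + T_B = T₀.
T_A = T₀·b/(a+b) = 20300·785/1290 = 12350 N·m; T_B = 7947 N·m.
τ in each portion: τ_AC = 5.14×10^7 Pa, τ_CB = 3.30×10^7 Pa; maximum is in AC.
τ_max = T_AC·r/J = 12350·0.0535/1.29×10^-5 = 5.136×10^7 Pa.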